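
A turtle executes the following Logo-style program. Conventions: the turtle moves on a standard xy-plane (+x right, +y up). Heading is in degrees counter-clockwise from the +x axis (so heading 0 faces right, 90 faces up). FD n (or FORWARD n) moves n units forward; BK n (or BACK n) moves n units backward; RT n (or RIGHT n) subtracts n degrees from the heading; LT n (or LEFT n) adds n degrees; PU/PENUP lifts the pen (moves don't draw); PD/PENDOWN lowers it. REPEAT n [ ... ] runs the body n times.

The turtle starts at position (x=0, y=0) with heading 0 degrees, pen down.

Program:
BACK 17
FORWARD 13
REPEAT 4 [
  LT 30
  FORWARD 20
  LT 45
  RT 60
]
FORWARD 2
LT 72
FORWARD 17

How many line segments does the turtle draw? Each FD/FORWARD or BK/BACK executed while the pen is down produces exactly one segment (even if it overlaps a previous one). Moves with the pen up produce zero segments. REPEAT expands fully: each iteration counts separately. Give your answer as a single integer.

Executing turtle program step by step:
Start: pos=(0,0), heading=0, pen down
BK 17: (0,0) -> (-17,0) [heading=0, draw]
FD 13: (-17,0) -> (-4,0) [heading=0, draw]
REPEAT 4 [
  -- iteration 1/4 --
  LT 30: heading 0 -> 30
  FD 20: (-4,0) -> (13.321,10) [heading=30, draw]
  LT 45: heading 30 -> 75
  RT 60: heading 75 -> 15
  -- iteration 2/4 --
  LT 30: heading 15 -> 45
  FD 20: (13.321,10) -> (27.463,24.142) [heading=45, draw]
  LT 45: heading 45 -> 90
  RT 60: heading 90 -> 30
  -- iteration 3/4 --
  LT 30: heading 30 -> 60
  FD 20: (27.463,24.142) -> (37.463,41.463) [heading=60, draw]
  LT 45: heading 60 -> 105
  RT 60: heading 105 -> 45
  -- iteration 4/4 --
  LT 30: heading 45 -> 75
  FD 20: (37.463,41.463) -> (42.639,60.781) [heading=75, draw]
  LT 45: heading 75 -> 120
  RT 60: heading 120 -> 60
]
FD 2: (42.639,60.781) -> (43.639,62.513) [heading=60, draw]
LT 72: heading 60 -> 132
FD 17: (43.639,62.513) -> (32.264,75.147) [heading=132, draw]
Final: pos=(32.264,75.147), heading=132, 8 segment(s) drawn
Segments drawn: 8

Answer: 8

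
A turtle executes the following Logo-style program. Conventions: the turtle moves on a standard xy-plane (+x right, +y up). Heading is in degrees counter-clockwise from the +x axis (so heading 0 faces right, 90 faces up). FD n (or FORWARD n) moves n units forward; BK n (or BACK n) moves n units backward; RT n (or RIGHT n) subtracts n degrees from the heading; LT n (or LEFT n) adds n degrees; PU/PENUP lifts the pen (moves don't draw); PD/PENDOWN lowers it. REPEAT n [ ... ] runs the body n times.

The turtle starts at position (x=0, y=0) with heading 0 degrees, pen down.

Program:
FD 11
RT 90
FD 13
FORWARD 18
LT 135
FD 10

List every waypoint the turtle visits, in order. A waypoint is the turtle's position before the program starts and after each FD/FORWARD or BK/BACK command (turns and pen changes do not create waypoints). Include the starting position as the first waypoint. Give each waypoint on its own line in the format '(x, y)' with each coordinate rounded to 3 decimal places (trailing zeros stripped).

Executing turtle program step by step:
Start: pos=(0,0), heading=0, pen down
FD 11: (0,0) -> (11,0) [heading=0, draw]
RT 90: heading 0 -> 270
FD 13: (11,0) -> (11,-13) [heading=270, draw]
FD 18: (11,-13) -> (11,-31) [heading=270, draw]
LT 135: heading 270 -> 45
FD 10: (11,-31) -> (18.071,-23.929) [heading=45, draw]
Final: pos=(18.071,-23.929), heading=45, 4 segment(s) drawn
Waypoints (5 total):
(0, 0)
(11, 0)
(11, -13)
(11, -31)
(18.071, -23.929)

Answer: (0, 0)
(11, 0)
(11, -13)
(11, -31)
(18.071, -23.929)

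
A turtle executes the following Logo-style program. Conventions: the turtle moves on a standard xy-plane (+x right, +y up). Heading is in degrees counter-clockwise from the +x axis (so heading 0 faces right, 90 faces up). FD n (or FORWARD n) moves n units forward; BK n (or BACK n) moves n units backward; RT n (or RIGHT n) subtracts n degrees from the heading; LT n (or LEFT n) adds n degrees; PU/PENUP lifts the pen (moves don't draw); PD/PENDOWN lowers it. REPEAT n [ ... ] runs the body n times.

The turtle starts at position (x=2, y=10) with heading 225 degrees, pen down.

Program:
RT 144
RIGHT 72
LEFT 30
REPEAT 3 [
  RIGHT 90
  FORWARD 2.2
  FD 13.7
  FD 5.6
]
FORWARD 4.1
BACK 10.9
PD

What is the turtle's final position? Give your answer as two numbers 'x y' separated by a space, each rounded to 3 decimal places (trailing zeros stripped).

Answer: -10.429 -8.815

Derivation:
Executing turtle program step by step:
Start: pos=(2,10), heading=225, pen down
RT 144: heading 225 -> 81
RT 72: heading 81 -> 9
LT 30: heading 9 -> 39
REPEAT 3 [
  -- iteration 1/3 --
  RT 90: heading 39 -> 309
  FD 2.2: (2,10) -> (3.385,8.29) [heading=309, draw]
  FD 13.7: (3.385,8.29) -> (12.006,-2.357) [heading=309, draw]
  FD 5.6: (12.006,-2.357) -> (15.53,-6.709) [heading=309, draw]
  -- iteration 2/3 --
  RT 90: heading 309 -> 219
  FD 2.2: (15.53,-6.709) -> (13.821,-8.093) [heading=219, draw]
  FD 13.7: (13.821,-8.093) -> (3.174,-16.715) [heading=219, draw]
  FD 5.6: (3.174,-16.715) -> (-1.178,-20.239) [heading=219, draw]
  -- iteration 3/3 --
  RT 90: heading 219 -> 129
  FD 2.2: (-1.178,-20.239) -> (-2.563,-18.529) [heading=129, draw]
  FD 13.7: (-2.563,-18.529) -> (-11.184,-7.882) [heading=129, draw]
  FD 5.6: (-11.184,-7.882) -> (-14.709,-3.53) [heading=129, draw]
]
FD 4.1: (-14.709,-3.53) -> (-17.289,-0.344) [heading=129, draw]
BK 10.9: (-17.289,-0.344) -> (-10.429,-8.815) [heading=129, draw]
PD: pen down
Final: pos=(-10.429,-8.815), heading=129, 11 segment(s) drawn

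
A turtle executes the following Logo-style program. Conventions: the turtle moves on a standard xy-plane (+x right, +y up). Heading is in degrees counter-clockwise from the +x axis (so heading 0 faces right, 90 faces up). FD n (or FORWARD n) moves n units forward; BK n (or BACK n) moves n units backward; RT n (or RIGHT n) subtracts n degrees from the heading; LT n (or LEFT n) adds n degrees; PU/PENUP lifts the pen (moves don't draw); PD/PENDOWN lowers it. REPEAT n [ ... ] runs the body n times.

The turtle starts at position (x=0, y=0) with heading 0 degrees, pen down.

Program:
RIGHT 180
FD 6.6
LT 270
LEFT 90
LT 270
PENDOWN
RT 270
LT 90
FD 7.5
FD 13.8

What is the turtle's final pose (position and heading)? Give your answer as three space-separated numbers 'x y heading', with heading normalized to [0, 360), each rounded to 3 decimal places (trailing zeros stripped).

Answer: -6.6 -21.3 270

Derivation:
Executing turtle program step by step:
Start: pos=(0,0), heading=0, pen down
RT 180: heading 0 -> 180
FD 6.6: (0,0) -> (-6.6,0) [heading=180, draw]
LT 270: heading 180 -> 90
LT 90: heading 90 -> 180
LT 270: heading 180 -> 90
PD: pen down
RT 270: heading 90 -> 180
LT 90: heading 180 -> 270
FD 7.5: (-6.6,0) -> (-6.6,-7.5) [heading=270, draw]
FD 13.8: (-6.6,-7.5) -> (-6.6,-21.3) [heading=270, draw]
Final: pos=(-6.6,-21.3), heading=270, 3 segment(s) drawn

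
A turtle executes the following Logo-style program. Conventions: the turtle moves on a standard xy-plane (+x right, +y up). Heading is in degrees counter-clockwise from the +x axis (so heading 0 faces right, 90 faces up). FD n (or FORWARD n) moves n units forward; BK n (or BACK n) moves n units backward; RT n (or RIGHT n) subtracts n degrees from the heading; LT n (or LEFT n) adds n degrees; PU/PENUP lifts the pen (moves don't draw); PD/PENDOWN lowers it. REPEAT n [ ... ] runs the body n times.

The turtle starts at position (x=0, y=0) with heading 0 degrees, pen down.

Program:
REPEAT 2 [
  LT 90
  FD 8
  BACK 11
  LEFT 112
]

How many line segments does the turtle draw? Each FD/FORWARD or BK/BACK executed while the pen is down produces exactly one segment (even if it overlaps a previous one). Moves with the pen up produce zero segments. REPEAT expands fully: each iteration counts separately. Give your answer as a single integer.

Executing turtle program step by step:
Start: pos=(0,0), heading=0, pen down
REPEAT 2 [
  -- iteration 1/2 --
  LT 90: heading 0 -> 90
  FD 8: (0,0) -> (0,8) [heading=90, draw]
  BK 11: (0,8) -> (0,-3) [heading=90, draw]
  LT 112: heading 90 -> 202
  -- iteration 2/2 --
  LT 90: heading 202 -> 292
  FD 8: (0,-3) -> (2.997,-10.417) [heading=292, draw]
  BK 11: (2.997,-10.417) -> (-1.124,-0.218) [heading=292, draw]
  LT 112: heading 292 -> 44
]
Final: pos=(-1.124,-0.218), heading=44, 4 segment(s) drawn
Segments drawn: 4

Answer: 4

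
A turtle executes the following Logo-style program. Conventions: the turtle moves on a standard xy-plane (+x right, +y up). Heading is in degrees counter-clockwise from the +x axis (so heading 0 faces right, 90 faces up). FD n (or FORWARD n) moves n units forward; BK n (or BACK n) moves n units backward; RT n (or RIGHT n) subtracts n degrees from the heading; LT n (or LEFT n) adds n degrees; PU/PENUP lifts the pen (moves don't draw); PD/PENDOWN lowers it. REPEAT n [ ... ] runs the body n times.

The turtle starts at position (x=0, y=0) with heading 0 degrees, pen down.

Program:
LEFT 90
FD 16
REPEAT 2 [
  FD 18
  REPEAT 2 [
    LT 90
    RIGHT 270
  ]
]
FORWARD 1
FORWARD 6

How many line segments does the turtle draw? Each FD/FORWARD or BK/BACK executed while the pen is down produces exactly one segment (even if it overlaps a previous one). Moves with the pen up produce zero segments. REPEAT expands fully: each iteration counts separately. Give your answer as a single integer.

Executing turtle program step by step:
Start: pos=(0,0), heading=0, pen down
LT 90: heading 0 -> 90
FD 16: (0,0) -> (0,16) [heading=90, draw]
REPEAT 2 [
  -- iteration 1/2 --
  FD 18: (0,16) -> (0,34) [heading=90, draw]
  REPEAT 2 [
    -- iteration 1/2 --
    LT 90: heading 90 -> 180
    RT 270: heading 180 -> 270
    -- iteration 2/2 --
    LT 90: heading 270 -> 0
    RT 270: heading 0 -> 90
  ]
  -- iteration 2/2 --
  FD 18: (0,34) -> (0,52) [heading=90, draw]
  REPEAT 2 [
    -- iteration 1/2 --
    LT 90: heading 90 -> 180
    RT 270: heading 180 -> 270
    -- iteration 2/2 --
    LT 90: heading 270 -> 0
    RT 270: heading 0 -> 90
  ]
]
FD 1: (0,52) -> (0,53) [heading=90, draw]
FD 6: (0,53) -> (0,59) [heading=90, draw]
Final: pos=(0,59), heading=90, 5 segment(s) drawn
Segments drawn: 5

Answer: 5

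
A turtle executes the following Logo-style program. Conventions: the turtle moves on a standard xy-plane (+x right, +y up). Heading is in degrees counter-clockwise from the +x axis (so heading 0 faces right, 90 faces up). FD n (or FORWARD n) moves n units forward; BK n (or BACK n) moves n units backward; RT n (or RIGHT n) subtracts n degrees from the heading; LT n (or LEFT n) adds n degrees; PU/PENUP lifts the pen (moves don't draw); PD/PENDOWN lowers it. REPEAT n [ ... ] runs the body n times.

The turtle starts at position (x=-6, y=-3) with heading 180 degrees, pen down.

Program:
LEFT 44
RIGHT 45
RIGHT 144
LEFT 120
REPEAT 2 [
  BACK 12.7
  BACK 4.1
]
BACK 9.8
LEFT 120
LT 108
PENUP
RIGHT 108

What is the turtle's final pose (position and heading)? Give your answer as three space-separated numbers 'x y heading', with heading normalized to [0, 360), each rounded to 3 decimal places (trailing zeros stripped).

Answer: 33.334 -21.342 275

Derivation:
Executing turtle program step by step:
Start: pos=(-6,-3), heading=180, pen down
LT 44: heading 180 -> 224
RT 45: heading 224 -> 179
RT 144: heading 179 -> 35
LT 120: heading 35 -> 155
REPEAT 2 [
  -- iteration 1/2 --
  BK 12.7: (-6,-3) -> (5.51,-8.367) [heading=155, draw]
  BK 4.1: (5.51,-8.367) -> (9.226,-10.1) [heading=155, draw]
  -- iteration 2/2 --
  BK 12.7: (9.226,-10.1) -> (20.736,-15.467) [heading=155, draw]
  BK 4.1: (20.736,-15.467) -> (24.452,-17.2) [heading=155, draw]
]
BK 9.8: (24.452,-17.2) -> (33.334,-21.342) [heading=155, draw]
LT 120: heading 155 -> 275
LT 108: heading 275 -> 23
PU: pen up
RT 108: heading 23 -> 275
Final: pos=(33.334,-21.342), heading=275, 5 segment(s) drawn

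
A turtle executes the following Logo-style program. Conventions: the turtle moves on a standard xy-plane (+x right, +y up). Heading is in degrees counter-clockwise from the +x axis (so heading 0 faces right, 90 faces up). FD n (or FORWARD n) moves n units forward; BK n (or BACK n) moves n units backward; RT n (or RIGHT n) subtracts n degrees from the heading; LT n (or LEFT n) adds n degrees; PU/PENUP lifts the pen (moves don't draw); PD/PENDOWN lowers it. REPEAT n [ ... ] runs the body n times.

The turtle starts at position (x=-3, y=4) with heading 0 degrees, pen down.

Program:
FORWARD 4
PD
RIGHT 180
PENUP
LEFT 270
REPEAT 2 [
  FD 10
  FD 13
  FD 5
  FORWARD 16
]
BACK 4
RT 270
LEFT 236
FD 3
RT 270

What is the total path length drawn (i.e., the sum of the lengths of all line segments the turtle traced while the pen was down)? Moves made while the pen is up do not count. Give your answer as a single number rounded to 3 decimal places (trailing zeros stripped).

Executing turtle program step by step:
Start: pos=(-3,4), heading=0, pen down
FD 4: (-3,4) -> (1,4) [heading=0, draw]
PD: pen down
RT 180: heading 0 -> 180
PU: pen up
LT 270: heading 180 -> 90
REPEAT 2 [
  -- iteration 1/2 --
  FD 10: (1,4) -> (1,14) [heading=90, move]
  FD 13: (1,14) -> (1,27) [heading=90, move]
  FD 5: (1,27) -> (1,32) [heading=90, move]
  FD 16: (1,32) -> (1,48) [heading=90, move]
  -- iteration 2/2 --
  FD 10: (1,48) -> (1,58) [heading=90, move]
  FD 13: (1,58) -> (1,71) [heading=90, move]
  FD 5: (1,71) -> (1,76) [heading=90, move]
  FD 16: (1,76) -> (1,92) [heading=90, move]
]
BK 4: (1,92) -> (1,88) [heading=90, move]
RT 270: heading 90 -> 180
LT 236: heading 180 -> 56
FD 3: (1,88) -> (2.678,90.487) [heading=56, move]
RT 270: heading 56 -> 146
Final: pos=(2.678,90.487), heading=146, 1 segment(s) drawn

Segment lengths:
  seg 1: (-3,4) -> (1,4), length = 4
Total = 4

Answer: 4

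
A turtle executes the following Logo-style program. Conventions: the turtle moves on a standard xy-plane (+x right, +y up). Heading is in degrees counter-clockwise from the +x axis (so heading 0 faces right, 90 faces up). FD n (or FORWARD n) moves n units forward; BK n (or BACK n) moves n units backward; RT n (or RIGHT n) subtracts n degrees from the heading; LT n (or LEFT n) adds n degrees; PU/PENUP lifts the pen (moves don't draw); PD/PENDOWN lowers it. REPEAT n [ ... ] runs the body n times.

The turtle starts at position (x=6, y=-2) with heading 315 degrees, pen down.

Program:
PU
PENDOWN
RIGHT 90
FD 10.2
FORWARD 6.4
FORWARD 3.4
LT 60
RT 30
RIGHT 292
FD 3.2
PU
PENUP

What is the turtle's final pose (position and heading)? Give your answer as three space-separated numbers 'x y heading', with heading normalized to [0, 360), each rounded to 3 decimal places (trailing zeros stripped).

Executing turtle program step by step:
Start: pos=(6,-2), heading=315, pen down
PU: pen up
PD: pen down
RT 90: heading 315 -> 225
FD 10.2: (6,-2) -> (-1.212,-9.212) [heading=225, draw]
FD 6.4: (-1.212,-9.212) -> (-5.738,-13.738) [heading=225, draw]
FD 3.4: (-5.738,-13.738) -> (-8.142,-16.142) [heading=225, draw]
LT 60: heading 225 -> 285
RT 30: heading 285 -> 255
RT 292: heading 255 -> 323
FD 3.2: (-8.142,-16.142) -> (-5.587,-18.068) [heading=323, draw]
PU: pen up
PU: pen up
Final: pos=(-5.587,-18.068), heading=323, 4 segment(s) drawn

Answer: -5.587 -18.068 323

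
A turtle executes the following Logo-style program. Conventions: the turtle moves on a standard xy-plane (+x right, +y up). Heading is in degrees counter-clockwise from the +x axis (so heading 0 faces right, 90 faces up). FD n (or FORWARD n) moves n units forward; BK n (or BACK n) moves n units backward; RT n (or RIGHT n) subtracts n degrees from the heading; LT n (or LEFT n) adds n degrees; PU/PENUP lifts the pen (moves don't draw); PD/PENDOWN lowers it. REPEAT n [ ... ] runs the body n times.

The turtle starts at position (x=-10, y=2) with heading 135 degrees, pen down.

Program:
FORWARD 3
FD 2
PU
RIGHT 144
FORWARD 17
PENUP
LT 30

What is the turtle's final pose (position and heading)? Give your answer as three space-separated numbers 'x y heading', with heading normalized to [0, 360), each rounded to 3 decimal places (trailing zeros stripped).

Executing turtle program step by step:
Start: pos=(-10,2), heading=135, pen down
FD 3: (-10,2) -> (-12.121,4.121) [heading=135, draw]
FD 2: (-12.121,4.121) -> (-13.536,5.536) [heading=135, draw]
PU: pen up
RT 144: heading 135 -> 351
FD 17: (-13.536,5.536) -> (3.255,2.876) [heading=351, move]
PU: pen up
LT 30: heading 351 -> 21
Final: pos=(3.255,2.876), heading=21, 2 segment(s) drawn

Answer: 3.255 2.876 21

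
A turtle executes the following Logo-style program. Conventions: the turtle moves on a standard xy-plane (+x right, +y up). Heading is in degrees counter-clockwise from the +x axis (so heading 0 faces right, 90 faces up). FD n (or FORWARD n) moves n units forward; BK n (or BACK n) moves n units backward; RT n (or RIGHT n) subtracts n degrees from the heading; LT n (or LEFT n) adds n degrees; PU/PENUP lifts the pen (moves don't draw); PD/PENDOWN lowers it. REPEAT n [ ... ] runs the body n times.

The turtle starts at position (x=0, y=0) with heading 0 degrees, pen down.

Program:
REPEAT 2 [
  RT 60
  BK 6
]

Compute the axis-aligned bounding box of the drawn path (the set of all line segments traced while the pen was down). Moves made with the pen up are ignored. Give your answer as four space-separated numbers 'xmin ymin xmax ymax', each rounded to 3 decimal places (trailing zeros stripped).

Executing turtle program step by step:
Start: pos=(0,0), heading=0, pen down
REPEAT 2 [
  -- iteration 1/2 --
  RT 60: heading 0 -> 300
  BK 6: (0,0) -> (-3,5.196) [heading=300, draw]
  -- iteration 2/2 --
  RT 60: heading 300 -> 240
  BK 6: (-3,5.196) -> (0,10.392) [heading=240, draw]
]
Final: pos=(0,10.392), heading=240, 2 segment(s) drawn

Segment endpoints: x in {-3, 0, 0}, y in {0, 5.196, 10.392}
xmin=-3, ymin=0, xmax=0, ymax=10.392

Answer: -3 0 0 10.392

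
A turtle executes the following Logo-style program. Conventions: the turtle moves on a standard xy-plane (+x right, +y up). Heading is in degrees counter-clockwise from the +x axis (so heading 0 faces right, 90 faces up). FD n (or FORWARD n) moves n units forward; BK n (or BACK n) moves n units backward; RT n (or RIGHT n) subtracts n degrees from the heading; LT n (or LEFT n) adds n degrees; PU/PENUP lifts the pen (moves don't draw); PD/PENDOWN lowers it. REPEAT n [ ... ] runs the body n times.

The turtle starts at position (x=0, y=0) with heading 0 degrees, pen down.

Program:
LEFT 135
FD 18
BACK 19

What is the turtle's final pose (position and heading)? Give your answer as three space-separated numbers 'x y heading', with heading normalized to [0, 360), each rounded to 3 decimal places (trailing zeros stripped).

Answer: 0.707 -0.707 135

Derivation:
Executing turtle program step by step:
Start: pos=(0,0), heading=0, pen down
LT 135: heading 0 -> 135
FD 18: (0,0) -> (-12.728,12.728) [heading=135, draw]
BK 19: (-12.728,12.728) -> (0.707,-0.707) [heading=135, draw]
Final: pos=(0.707,-0.707), heading=135, 2 segment(s) drawn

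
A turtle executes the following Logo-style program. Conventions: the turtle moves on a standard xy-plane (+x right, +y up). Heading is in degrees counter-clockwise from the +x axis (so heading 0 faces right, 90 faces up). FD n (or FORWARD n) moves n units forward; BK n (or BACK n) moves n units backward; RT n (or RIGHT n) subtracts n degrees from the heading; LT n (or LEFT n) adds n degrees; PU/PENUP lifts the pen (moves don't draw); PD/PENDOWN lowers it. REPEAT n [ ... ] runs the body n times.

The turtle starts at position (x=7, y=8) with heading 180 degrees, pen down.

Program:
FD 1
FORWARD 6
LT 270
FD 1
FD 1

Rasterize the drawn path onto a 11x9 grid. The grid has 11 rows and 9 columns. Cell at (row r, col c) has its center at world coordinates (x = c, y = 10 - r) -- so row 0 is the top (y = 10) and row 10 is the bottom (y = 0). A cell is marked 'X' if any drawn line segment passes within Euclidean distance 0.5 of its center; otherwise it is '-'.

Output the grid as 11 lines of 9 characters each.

Answer: X--------
X--------
XXXXXXXX-
---------
---------
---------
---------
---------
---------
---------
---------

Derivation:
Segment 0: (7,8) -> (6,8)
Segment 1: (6,8) -> (0,8)
Segment 2: (0,8) -> (0,9)
Segment 3: (0,9) -> (0,10)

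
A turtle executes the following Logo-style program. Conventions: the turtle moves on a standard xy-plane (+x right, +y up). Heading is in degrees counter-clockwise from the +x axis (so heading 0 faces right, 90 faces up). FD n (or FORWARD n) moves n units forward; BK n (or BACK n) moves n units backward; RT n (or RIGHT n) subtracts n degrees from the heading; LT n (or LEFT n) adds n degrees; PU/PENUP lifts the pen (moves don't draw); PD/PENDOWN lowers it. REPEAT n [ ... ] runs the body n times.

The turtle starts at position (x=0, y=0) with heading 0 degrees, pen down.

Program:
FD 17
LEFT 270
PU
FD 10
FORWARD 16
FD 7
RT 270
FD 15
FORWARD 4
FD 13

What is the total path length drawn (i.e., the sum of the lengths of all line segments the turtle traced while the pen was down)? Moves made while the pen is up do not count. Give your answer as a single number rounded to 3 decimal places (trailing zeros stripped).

Executing turtle program step by step:
Start: pos=(0,0), heading=0, pen down
FD 17: (0,0) -> (17,0) [heading=0, draw]
LT 270: heading 0 -> 270
PU: pen up
FD 10: (17,0) -> (17,-10) [heading=270, move]
FD 16: (17,-10) -> (17,-26) [heading=270, move]
FD 7: (17,-26) -> (17,-33) [heading=270, move]
RT 270: heading 270 -> 0
FD 15: (17,-33) -> (32,-33) [heading=0, move]
FD 4: (32,-33) -> (36,-33) [heading=0, move]
FD 13: (36,-33) -> (49,-33) [heading=0, move]
Final: pos=(49,-33), heading=0, 1 segment(s) drawn

Segment lengths:
  seg 1: (0,0) -> (17,0), length = 17
Total = 17

Answer: 17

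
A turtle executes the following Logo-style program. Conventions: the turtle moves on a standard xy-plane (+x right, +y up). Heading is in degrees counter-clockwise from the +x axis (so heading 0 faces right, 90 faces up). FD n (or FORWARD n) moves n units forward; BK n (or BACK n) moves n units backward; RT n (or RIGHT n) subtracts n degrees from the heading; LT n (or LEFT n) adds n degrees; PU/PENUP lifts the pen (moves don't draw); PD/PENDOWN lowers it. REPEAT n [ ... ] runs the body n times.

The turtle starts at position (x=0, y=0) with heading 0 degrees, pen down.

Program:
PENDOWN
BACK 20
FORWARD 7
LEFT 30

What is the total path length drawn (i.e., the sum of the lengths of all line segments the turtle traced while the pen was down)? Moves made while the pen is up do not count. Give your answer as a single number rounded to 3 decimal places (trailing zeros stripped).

Answer: 27

Derivation:
Executing turtle program step by step:
Start: pos=(0,0), heading=0, pen down
PD: pen down
BK 20: (0,0) -> (-20,0) [heading=0, draw]
FD 7: (-20,0) -> (-13,0) [heading=0, draw]
LT 30: heading 0 -> 30
Final: pos=(-13,0), heading=30, 2 segment(s) drawn

Segment lengths:
  seg 1: (0,0) -> (-20,0), length = 20
  seg 2: (-20,0) -> (-13,0), length = 7
Total = 27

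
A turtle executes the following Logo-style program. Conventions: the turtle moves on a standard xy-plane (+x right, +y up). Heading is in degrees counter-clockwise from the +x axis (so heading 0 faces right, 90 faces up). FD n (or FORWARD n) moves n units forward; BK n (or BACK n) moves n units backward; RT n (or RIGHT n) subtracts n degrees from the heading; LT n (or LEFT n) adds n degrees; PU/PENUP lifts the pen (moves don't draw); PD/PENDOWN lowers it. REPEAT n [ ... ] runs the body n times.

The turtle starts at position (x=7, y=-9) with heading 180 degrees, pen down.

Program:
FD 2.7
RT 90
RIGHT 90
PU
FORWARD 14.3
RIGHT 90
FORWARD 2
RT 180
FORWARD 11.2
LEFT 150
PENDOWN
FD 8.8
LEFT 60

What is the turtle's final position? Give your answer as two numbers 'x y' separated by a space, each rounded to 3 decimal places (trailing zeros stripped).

Executing turtle program step by step:
Start: pos=(7,-9), heading=180, pen down
FD 2.7: (7,-9) -> (4.3,-9) [heading=180, draw]
RT 90: heading 180 -> 90
RT 90: heading 90 -> 0
PU: pen up
FD 14.3: (4.3,-9) -> (18.6,-9) [heading=0, move]
RT 90: heading 0 -> 270
FD 2: (18.6,-9) -> (18.6,-11) [heading=270, move]
RT 180: heading 270 -> 90
FD 11.2: (18.6,-11) -> (18.6,0.2) [heading=90, move]
LT 150: heading 90 -> 240
PD: pen down
FD 8.8: (18.6,0.2) -> (14.2,-7.421) [heading=240, draw]
LT 60: heading 240 -> 300
Final: pos=(14.2,-7.421), heading=300, 2 segment(s) drawn

Answer: 14.2 -7.421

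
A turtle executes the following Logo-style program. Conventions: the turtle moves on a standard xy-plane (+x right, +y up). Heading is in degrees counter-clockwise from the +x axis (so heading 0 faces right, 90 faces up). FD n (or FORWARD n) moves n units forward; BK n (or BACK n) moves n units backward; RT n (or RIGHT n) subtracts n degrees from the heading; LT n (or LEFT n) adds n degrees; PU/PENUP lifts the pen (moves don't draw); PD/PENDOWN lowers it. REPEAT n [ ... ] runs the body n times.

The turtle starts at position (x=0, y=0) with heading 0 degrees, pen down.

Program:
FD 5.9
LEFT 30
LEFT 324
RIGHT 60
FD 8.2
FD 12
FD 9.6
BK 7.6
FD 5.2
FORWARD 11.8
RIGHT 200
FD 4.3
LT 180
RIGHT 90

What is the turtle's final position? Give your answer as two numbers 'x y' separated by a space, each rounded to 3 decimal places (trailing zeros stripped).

Executing turtle program step by step:
Start: pos=(0,0), heading=0, pen down
FD 5.9: (0,0) -> (5.9,0) [heading=0, draw]
LT 30: heading 0 -> 30
LT 324: heading 30 -> 354
RT 60: heading 354 -> 294
FD 8.2: (5.9,0) -> (9.235,-7.491) [heading=294, draw]
FD 12: (9.235,-7.491) -> (14.116,-18.454) [heading=294, draw]
FD 9.6: (14.116,-18.454) -> (18.021,-27.224) [heading=294, draw]
BK 7.6: (18.021,-27.224) -> (14.93,-20.281) [heading=294, draw]
FD 5.2: (14.93,-20.281) -> (17.045,-25.031) [heading=294, draw]
FD 11.8: (17.045,-25.031) -> (21.844,-35.811) [heading=294, draw]
RT 200: heading 294 -> 94
FD 4.3: (21.844,-35.811) -> (21.544,-31.521) [heading=94, draw]
LT 180: heading 94 -> 274
RT 90: heading 274 -> 184
Final: pos=(21.544,-31.521), heading=184, 8 segment(s) drawn

Answer: 21.544 -31.521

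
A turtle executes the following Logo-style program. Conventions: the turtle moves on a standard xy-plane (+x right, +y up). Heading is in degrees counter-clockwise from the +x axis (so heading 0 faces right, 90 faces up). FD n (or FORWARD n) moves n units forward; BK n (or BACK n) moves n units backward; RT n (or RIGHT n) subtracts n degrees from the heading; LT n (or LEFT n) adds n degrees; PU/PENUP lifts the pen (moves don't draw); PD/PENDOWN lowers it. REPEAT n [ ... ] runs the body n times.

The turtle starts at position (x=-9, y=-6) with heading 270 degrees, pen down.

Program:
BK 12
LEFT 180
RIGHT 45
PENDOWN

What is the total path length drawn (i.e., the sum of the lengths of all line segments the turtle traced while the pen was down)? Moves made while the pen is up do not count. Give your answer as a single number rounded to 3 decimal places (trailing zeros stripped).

Answer: 12

Derivation:
Executing turtle program step by step:
Start: pos=(-9,-6), heading=270, pen down
BK 12: (-9,-6) -> (-9,6) [heading=270, draw]
LT 180: heading 270 -> 90
RT 45: heading 90 -> 45
PD: pen down
Final: pos=(-9,6), heading=45, 1 segment(s) drawn

Segment lengths:
  seg 1: (-9,-6) -> (-9,6), length = 12
Total = 12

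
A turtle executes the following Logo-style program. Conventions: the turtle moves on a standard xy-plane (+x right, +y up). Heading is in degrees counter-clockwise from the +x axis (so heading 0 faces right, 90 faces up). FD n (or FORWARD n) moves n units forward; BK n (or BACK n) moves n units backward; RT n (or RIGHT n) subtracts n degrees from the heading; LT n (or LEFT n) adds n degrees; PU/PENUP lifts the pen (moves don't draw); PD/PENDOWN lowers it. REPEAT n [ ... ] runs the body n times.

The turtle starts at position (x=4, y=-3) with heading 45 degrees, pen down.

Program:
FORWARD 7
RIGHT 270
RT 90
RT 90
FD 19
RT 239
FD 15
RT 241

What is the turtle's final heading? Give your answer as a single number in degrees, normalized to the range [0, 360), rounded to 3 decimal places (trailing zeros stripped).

Executing turtle program step by step:
Start: pos=(4,-3), heading=45, pen down
FD 7: (4,-3) -> (8.95,1.95) [heading=45, draw]
RT 270: heading 45 -> 135
RT 90: heading 135 -> 45
RT 90: heading 45 -> 315
FD 19: (8.95,1.95) -> (22.385,-11.485) [heading=315, draw]
RT 239: heading 315 -> 76
FD 15: (22.385,-11.485) -> (26.014,3.069) [heading=76, draw]
RT 241: heading 76 -> 195
Final: pos=(26.014,3.069), heading=195, 3 segment(s) drawn

Answer: 195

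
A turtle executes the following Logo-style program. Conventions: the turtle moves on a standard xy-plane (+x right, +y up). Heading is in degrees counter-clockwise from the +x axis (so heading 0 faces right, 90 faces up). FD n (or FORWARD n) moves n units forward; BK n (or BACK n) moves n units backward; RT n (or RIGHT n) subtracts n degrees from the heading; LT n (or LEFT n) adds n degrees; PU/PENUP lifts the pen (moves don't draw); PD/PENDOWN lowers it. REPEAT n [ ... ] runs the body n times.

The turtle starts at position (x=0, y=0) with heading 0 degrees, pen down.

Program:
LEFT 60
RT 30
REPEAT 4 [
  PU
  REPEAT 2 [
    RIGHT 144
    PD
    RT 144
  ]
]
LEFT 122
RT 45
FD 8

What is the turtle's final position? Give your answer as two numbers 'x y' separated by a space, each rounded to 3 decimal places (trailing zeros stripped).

Answer: 6.389 -4.815

Derivation:
Executing turtle program step by step:
Start: pos=(0,0), heading=0, pen down
LT 60: heading 0 -> 60
RT 30: heading 60 -> 30
REPEAT 4 [
  -- iteration 1/4 --
  PU: pen up
  REPEAT 2 [
    -- iteration 1/2 --
    RT 144: heading 30 -> 246
    PD: pen down
    RT 144: heading 246 -> 102
    -- iteration 2/2 --
    RT 144: heading 102 -> 318
    PD: pen down
    RT 144: heading 318 -> 174
  ]
  -- iteration 2/4 --
  PU: pen up
  REPEAT 2 [
    -- iteration 1/2 --
    RT 144: heading 174 -> 30
    PD: pen down
    RT 144: heading 30 -> 246
    -- iteration 2/2 --
    RT 144: heading 246 -> 102
    PD: pen down
    RT 144: heading 102 -> 318
  ]
  -- iteration 3/4 --
  PU: pen up
  REPEAT 2 [
    -- iteration 1/2 --
    RT 144: heading 318 -> 174
    PD: pen down
    RT 144: heading 174 -> 30
    -- iteration 2/2 --
    RT 144: heading 30 -> 246
    PD: pen down
    RT 144: heading 246 -> 102
  ]
  -- iteration 4/4 --
  PU: pen up
  REPEAT 2 [
    -- iteration 1/2 --
    RT 144: heading 102 -> 318
    PD: pen down
    RT 144: heading 318 -> 174
    -- iteration 2/2 --
    RT 144: heading 174 -> 30
    PD: pen down
    RT 144: heading 30 -> 246
  ]
]
LT 122: heading 246 -> 8
RT 45: heading 8 -> 323
FD 8: (0,0) -> (6.389,-4.815) [heading=323, draw]
Final: pos=(6.389,-4.815), heading=323, 1 segment(s) drawn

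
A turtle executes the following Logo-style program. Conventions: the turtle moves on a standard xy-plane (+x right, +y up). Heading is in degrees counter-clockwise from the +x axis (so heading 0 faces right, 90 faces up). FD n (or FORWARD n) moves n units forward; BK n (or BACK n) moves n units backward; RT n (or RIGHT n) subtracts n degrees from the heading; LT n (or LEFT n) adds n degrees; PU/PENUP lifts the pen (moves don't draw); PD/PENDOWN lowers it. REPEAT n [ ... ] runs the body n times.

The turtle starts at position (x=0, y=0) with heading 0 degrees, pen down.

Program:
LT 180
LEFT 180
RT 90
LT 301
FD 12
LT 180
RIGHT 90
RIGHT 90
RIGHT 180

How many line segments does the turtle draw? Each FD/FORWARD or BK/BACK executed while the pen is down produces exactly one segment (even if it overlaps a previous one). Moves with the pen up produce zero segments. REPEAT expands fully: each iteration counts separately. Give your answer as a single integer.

Executing turtle program step by step:
Start: pos=(0,0), heading=0, pen down
LT 180: heading 0 -> 180
LT 180: heading 180 -> 0
RT 90: heading 0 -> 270
LT 301: heading 270 -> 211
FD 12: (0,0) -> (-10.286,-6.18) [heading=211, draw]
LT 180: heading 211 -> 31
RT 90: heading 31 -> 301
RT 90: heading 301 -> 211
RT 180: heading 211 -> 31
Final: pos=(-10.286,-6.18), heading=31, 1 segment(s) drawn
Segments drawn: 1

Answer: 1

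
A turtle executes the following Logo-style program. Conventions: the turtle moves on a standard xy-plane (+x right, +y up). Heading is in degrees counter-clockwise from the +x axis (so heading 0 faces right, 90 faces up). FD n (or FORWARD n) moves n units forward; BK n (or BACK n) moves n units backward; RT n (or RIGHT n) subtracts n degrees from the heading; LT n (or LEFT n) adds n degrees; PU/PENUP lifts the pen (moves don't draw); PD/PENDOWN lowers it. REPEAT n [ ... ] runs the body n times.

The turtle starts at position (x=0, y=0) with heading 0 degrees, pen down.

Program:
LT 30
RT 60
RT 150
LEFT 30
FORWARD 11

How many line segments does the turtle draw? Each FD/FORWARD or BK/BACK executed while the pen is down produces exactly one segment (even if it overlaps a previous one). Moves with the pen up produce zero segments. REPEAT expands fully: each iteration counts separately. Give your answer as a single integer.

Executing turtle program step by step:
Start: pos=(0,0), heading=0, pen down
LT 30: heading 0 -> 30
RT 60: heading 30 -> 330
RT 150: heading 330 -> 180
LT 30: heading 180 -> 210
FD 11: (0,0) -> (-9.526,-5.5) [heading=210, draw]
Final: pos=(-9.526,-5.5), heading=210, 1 segment(s) drawn
Segments drawn: 1

Answer: 1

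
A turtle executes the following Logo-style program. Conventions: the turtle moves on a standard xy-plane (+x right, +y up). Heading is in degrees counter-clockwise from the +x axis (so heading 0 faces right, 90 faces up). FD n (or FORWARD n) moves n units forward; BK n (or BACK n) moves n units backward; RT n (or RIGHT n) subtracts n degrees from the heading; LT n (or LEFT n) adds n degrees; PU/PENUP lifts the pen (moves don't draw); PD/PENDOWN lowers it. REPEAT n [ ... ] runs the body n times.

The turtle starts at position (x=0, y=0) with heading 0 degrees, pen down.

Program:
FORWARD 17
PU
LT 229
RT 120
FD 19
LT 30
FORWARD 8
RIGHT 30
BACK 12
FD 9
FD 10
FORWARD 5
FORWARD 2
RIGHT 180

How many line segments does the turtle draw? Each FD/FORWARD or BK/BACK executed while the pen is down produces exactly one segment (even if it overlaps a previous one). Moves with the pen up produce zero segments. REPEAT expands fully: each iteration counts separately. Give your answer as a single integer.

Executing turtle program step by step:
Start: pos=(0,0), heading=0, pen down
FD 17: (0,0) -> (17,0) [heading=0, draw]
PU: pen up
LT 229: heading 0 -> 229
RT 120: heading 229 -> 109
FD 19: (17,0) -> (10.814,17.965) [heading=109, move]
LT 30: heading 109 -> 139
FD 8: (10.814,17.965) -> (4.777,23.213) [heading=139, move]
RT 30: heading 139 -> 109
BK 12: (4.777,23.213) -> (8.683,11.867) [heading=109, move]
FD 9: (8.683,11.867) -> (5.753,20.377) [heading=109, move]
FD 10: (5.753,20.377) -> (2.498,29.832) [heading=109, move]
FD 5: (2.498,29.832) -> (0.87,34.56) [heading=109, move]
FD 2: (0.87,34.56) -> (0.219,36.451) [heading=109, move]
RT 180: heading 109 -> 289
Final: pos=(0.219,36.451), heading=289, 1 segment(s) drawn
Segments drawn: 1

Answer: 1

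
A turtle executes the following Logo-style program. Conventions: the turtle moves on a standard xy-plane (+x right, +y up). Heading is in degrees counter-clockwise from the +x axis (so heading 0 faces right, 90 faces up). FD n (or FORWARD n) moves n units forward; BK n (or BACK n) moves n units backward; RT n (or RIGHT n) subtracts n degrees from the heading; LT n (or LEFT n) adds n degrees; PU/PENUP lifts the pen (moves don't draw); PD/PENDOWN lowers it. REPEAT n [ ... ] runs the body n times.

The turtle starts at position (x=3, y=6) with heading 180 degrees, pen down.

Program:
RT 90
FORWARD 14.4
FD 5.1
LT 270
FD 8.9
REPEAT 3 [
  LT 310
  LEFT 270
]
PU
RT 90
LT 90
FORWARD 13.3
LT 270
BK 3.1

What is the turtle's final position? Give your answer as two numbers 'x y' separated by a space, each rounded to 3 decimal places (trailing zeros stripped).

Answer: 21.235 15.532

Derivation:
Executing turtle program step by step:
Start: pos=(3,6), heading=180, pen down
RT 90: heading 180 -> 90
FD 14.4: (3,6) -> (3,20.4) [heading=90, draw]
FD 5.1: (3,20.4) -> (3,25.5) [heading=90, draw]
LT 270: heading 90 -> 0
FD 8.9: (3,25.5) -> (11.9,25.5) [heading=0, draw]
REPEAT 3 [
  -- iteration 1/3 --
  LT 310: heading 0 -> 310
  LT 270: heading 310 -> 220
  -- iteration 2/3 --
  LT 310: heading 220 -> 170
  LT 270: heading 170 -> 80
  -- iteration 3/3 --
  LT 310: heading 80 -> 30
  LT 270: heading 30 -> 300
]
PU: pen up
RT 90: heading 300 -> 210
LT 90: heading 210 -> 300
FD 13.3: (11.9,25.5) -> (18.55,13.982) [heading=300, move]
LT 270: heading 300 -> 210
BK 3.1: (18.55,13.982) -> (21.235,15.532) [heading=210, move]
Final: pos=(21.235,15.532), heading=210, 3 segment(s) drawn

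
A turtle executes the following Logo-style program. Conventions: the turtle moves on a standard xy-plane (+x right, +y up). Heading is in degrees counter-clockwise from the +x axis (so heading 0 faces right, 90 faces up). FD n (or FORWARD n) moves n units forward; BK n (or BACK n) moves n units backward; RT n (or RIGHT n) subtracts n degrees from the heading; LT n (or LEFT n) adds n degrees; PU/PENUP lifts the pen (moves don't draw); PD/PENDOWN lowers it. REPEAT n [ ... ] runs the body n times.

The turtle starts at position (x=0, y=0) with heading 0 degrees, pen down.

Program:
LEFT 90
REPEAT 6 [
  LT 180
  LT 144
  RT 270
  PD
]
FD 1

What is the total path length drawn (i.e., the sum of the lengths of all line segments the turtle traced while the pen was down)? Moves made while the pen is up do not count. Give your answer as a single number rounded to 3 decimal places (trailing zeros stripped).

Answer: 1

Derivation:
Executing turtle program step by step:
Start: pos=(0,0), heading=0, pen down
LT 90: heading 0 -> 90
REPEAT 6 [
  -- iteration 1/6 --
  LT 180: heading 90 -> 270
  LT 144: heading 270 -> 54
  RT 270: heading 54 -> 144
  PD: pen down
  -- iteration 2/6 --
  LT 180: heading 144 -> 324
  LT 144: heading 324 -> 108
  RT 270: heading 108 -> 198
  PD: pen down
  -- iteration 3/6 --
  LT 180: heading 198 -> 18
  LT 144: heading 18 -> 162
  RT 270: heading 162 -> 252
  PD: pen down
  -- iteration 4/6 --
  LT 180: heading 252 -> 72
  LT 144: heading 72 -> 216
  RT 270: heading 216 -> 306
  PD: pen down
  -- iteration 5/6 --
  LT 180: heading 306 -> 126
  LT 144: heading 126 -> 270
  RT 270: heading 270 -> 0
  PD: pen down
  -- iteration 6/6 --
  LT 180: heading 0 -> 180
  LT 144: heading 180 -> 324
  RT 270: heading 324 -> 54
  PD: pen down
]
FD 1: (0,0) -> (0.588,0.809) [heading=54, draw]
Final: pos=(0.588,0.809), heading=54, 1 segment(s) drawn

Segment lengths:
  seg 1: (0,0) -> (0.588,0.809), length = 1
Total = 1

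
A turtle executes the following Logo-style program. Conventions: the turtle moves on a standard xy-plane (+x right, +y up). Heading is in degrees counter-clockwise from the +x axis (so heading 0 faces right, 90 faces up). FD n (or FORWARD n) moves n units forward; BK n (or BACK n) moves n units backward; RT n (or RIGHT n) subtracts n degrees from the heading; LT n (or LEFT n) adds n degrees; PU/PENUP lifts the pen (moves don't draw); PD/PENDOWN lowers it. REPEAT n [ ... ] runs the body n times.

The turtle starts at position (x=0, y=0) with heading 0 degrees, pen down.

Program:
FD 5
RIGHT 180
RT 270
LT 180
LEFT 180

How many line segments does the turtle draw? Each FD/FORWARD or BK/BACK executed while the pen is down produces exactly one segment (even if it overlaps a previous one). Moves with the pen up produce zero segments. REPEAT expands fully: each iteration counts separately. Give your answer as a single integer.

Executing turtle program step by step:
Start: pos=(0,0), heading=0, pen down
FD 5: (0,0) -> (5,0) [heading=0, draw]
RT 180: heading 0 -> 180
RT 270: heading 180 -> 270
LT 180: heading 270 -> 90
LT 180: heading 90 -> 270
Final: pos=(5,0), heading=270, 1 segment(s) drawn
Segments drawn: 1

Answer: 1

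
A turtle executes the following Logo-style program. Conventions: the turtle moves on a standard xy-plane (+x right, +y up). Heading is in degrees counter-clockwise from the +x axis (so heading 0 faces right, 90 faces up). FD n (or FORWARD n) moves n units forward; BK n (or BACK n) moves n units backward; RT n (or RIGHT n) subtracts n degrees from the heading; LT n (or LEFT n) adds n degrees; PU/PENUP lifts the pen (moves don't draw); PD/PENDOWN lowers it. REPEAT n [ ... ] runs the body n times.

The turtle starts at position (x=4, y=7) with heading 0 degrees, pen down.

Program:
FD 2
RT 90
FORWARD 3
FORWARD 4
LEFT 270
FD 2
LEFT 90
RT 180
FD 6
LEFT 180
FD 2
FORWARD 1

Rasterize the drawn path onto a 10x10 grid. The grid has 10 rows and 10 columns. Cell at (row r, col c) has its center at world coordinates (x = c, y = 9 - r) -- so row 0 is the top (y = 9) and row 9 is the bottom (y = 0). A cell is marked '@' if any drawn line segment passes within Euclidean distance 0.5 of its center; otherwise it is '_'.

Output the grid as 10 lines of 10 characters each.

Answer: __________
__________
____@@@___
____@_@___
____@_@___
____@_@___
____@_@___
____@_@___
____@_@___
____@@@___

Derivation:
Segment 0: (4,7) -> (6,7)
Segment 1: (6,7) -> (6,4)
Segment 2: (6,4) -> (6,0)
Segment 3: (6,0) -> (4,0)
Segment 4: (4,0) -> (4,6)
Segment 5: (4,6) -> (4,4)
Segment 6: (4,4) -> (4,3)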